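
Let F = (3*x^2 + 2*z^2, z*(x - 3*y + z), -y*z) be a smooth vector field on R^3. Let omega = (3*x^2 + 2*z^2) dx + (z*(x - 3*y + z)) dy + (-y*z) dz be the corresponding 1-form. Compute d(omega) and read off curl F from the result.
d(omega) = (-x + 3*y - 3*z) dy ∧ dz + (4*z) dz ∧ dx + (z) dx ∧ dy; curl F = (-x + 3*y - 3*z, 4*z, z)

d omega = sum_{i<j} (∂f_j/∂x_i - ∂f_i/∂x_j) dx_i ∧ dx_j. Under the identification (dy ∧ dz, dz ∧ dx, dx ∧ dy) ↔ (e_x, e_y, e_z), the coefficients are exactly the components of curl F. Compute:
  ∂R/∂y - ∂Q/∂z = (-z) - (x - 3*y + 2*z) = -x + 3*y - 3*z
  ∂P/∂z - ∂R/∂x = (4*z) - (0) = 4*z
  ∂Q/∂x - ∂P/∂y = (z) - (0) = z.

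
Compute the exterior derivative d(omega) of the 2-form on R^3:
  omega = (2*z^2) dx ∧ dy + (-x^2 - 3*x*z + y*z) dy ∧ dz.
d(omega) = (-2*x + z) dx ∧ dy ∧ dz

For a 2-form omega = sum_{i<j} g_{ij} dx_i ∧ dx_j, the exterior derivative is
  d(omega) = sum_{i<j} d(g_{ij}) ∧ dx_i ∧ dx_j = sum_{i<j, k} (∂g_{ij}/∂x_k) dx_k ∧ dx_i ∧ dx_j.
Expand each term, using dx_k ∧ dx_i ∧ dx_j = sgn(permutation) dx_{(a)} ∧ dx_{(b)} ∧ dx_{(c)} with (a < b < c) sorted:
  d(2*z^2) includes (∂/∂z)(2*z^2) dz = (4*z) dz, which multiplied by dx ∧ dy gives (4*z) dx ∧ dy ∧ dz
  d(-x^2 - 3*x*z + y*z) includes (∂/∂x)(-x^2 - 3*x*z + y*z) dx = (-2*x - 3*z) dx, which multiplied by dy ∧ dz gives (-2*x - 3*z) dx ∧ dy ∧ dz
Collecting like 3-forms: d(omega) = (-2*x + z) dx ∧ dy ∧ dz.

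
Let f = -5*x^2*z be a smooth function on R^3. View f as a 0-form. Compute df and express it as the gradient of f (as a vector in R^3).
df = (-10*x*z) dx + (0) dy + (-5*x^2) dz; grad f = (-10*x*z, 0, -5*x^2)

For a 0-form f, d f = (∂f/∂x) dx + (∂f/∂y) dy + (∂f/∂z) dz. The components of the vector representation are exactly the entries of grad f in Cartesian coordinates:
  ∂f/∂x = -10*x*z
  ∂f/∂y = 0
  ∂f/∂z = -5*x^2.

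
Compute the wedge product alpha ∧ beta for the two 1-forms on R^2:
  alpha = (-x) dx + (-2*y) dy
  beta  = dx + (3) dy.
alpha ∧ beta = (-3*x + 2*y) dx ∧ dy

Distribute the wedge, using dx_i ∧ dx_j = -dx_j ∧ dx_i and dx_i ∧ dx_i = 0. For each pair (i, j) with i < j, the coefficient of dx_i ∧ dx_j in alpha ∧ beta is (alpha_i * beta_j - alpha_j * beta_i). Collecting: alpha ∧ beta = (-3*x + 2*y) dx ∧ dy.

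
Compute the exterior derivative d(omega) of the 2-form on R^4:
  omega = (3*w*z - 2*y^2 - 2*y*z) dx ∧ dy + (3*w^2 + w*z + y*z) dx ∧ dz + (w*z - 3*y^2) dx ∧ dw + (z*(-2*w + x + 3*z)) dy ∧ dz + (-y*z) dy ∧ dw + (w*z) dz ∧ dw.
d(omega) = (3*w - 2*y) dx ∧ dy ∧ dz + (6*y + 3*z) dx ∧ dy ∧ dw + (5*w + z) dx ∧ dz ∧ dw + (y - 2*z) dy ∧ dz ∧ dw

For a 2-form omega = sum_{i<j} g_{ij} dx_i ∧ dx_j, the exterior derivative is
  d(omega) = sum_{i<j} d(g_{ij}) ∧ dx_i ∧ dx_j = sum_{i<j, k} (∂g_{ij}/∂x_k) dx_k ∧ dx_i ∧ dx_j.
Expand each term, using dx_k ∧ dx_i ∧ dx_j = sgn(permutation) dx_{(a)} ∧ dx_{(b)} ∧ dx_{(c)} with (a < b < c) sorted:
  d(3*w*z - 2*y^2 - 2*y*z) includes (∂/∂z)(3*w*z - 2*y^2 - 2*y*z) dz = (3*w - 2*y) dz, which multiplied by dx ∧ dy gives (3*w - 2*y) dx ∧ dy ∧ dz
  d(3*w*z - 2*y^2 - 2*y*z) includes (∂/∂w)(3*w*z - 2*y^2 - 2*y*z) dw = (3*z) dw, which multiplied by dx ∧ dy gives (3*z) dx ∧ dy ∧ dw
  d(3*w^2 + w*z + y*z) includes (∂/∂y)(3*w^2 + w*z + y*z) dy = (z) dy, which multiplied by dx ∧ dz gives (-z) dx ∧ dy ∧ dz
  d(3*w^2 + w*z + y*z) includes (∂/∂w)(3*w^2 + w*z + y*z) dw = (6*w + z) dw, which multiplied by dx ∧ dz gives (6*w + z) dx ∧ dz ∧ dw
  d(w*z - 3*y^2) includes (∂/∂y)(w*z - 3*y^2) dy = (-6*y) dy, which multiplied by dx ∧ dw gives (6*y) dx ∧ dy ∧ dw
  d(w*z - 3*y^2) includes (∂/∂z)(w*z - 3*y^2) dz = (w) dz, which multiplied by dx ∧ dw gives (-w) dx ∧ dz ∧ dw
  d(z*(-2*w + x + 3*z)) includes (∂/∂x)(z*(-2*w + x + 3*z)) dx = (z) dx, which multiplied by dy ∧ dz gives (z) dx ∧ dy ∧ dz
  d(z*(-2*w + x + 3*z)) includes (∂/∂w)(z*(-2*w + x + 3*z)) dw = (-2*z) dw, which multiplied by dy ∧ dz gives (-2*z) dy ∧ dz ∧ dw
  d(-y*z) includes (∂/∂z)(-y*z) dz = (-y) dz, which multiplied by dy ∧ dw gives (y) dy ∧ dz ∧ dw
Collecting like 3-forms: d(omega) = (3*w - 2*y) dx ∧ dy ∧ dz + (6*y + 3*z) dx ∧ dy ∧ dw + (5*w + z) dx ∧ dz ∧ dw + (y - 2*z) dy ∧ dz ∧ dw.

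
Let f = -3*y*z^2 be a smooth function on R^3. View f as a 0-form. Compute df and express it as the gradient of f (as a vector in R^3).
df = (0) dx + (-3*z^2) dy + (-6*y*z) dz; grad f = (0, -3*z^2, -6*y*z)

For a 0-form f, d f = (∂f/∂x) dx + (∂f/∂y) dy + (∂f/∂z) dz. The components of the vector representation are exactly the entries of grad f in Cartesian coordinates:
  ∂f/∂x = 0
  ∂f/∂y = -3*z^2
  ∂f/∂z = -6*y*z.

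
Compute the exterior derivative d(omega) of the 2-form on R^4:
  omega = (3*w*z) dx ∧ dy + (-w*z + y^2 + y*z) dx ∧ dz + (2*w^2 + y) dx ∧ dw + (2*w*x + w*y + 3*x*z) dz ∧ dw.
d(omega) = (3*w - 2*y - z) dx ∧ dy ∧ dz + (3*z - 1) dx ∧ dy ∧ dw + (2*w + 2*z) dx ∧ dz ∧ dw + (w) dy ∧ dz ∧ dw

For a 2-form omega = sum_{i<j} g_{ij} dx_i ∧ dx_j, the exterior derivative is
  d(omega) = sum_{i<j} d(g_{ij}) ∧ dx_i ∧ dx_j = sum_{i<j, k} (∂g_{ij}/∂x_k) dx_k ∧ dx_i ∧ dx_j.
Expand each term, using dx_k ∧ dx_i ∧ dx_j = sgn(permutation) dx_{(a)} ∧ dx_{(b)} ∧ dx_{(c)} with (a < b < c) sorted:
  d(3*w*z) includes (∂/∂z)(3*w*z) dz = (3*w) dz, which multiplied by dx ∧ dy gives (3*w) dx ∧ dy ∧ dz
  d(3*w*z) includes (∂/∂w)(3*w*z) dw = (3*z) dw, which multiplied by dx ∧ dy gives (3*z) dx ∧ dy ∧ dw
  d(-w*z + y^2 + y*z) includes (∂/∂y)(-w*z + y^2 + y*z) dy = (2*y + z) dy, which multiplied by dx ∧ dz gives (-2*y - z) dx ∧ dy ∧ dz
  d(-w*z + y^2 + y*z) includes (∂/∂w)(-w*z + y^2 + y*z) dw = (-z) dw, which multiplied by dx ∧ dz gives (-z) dx ∧ dz ∧ dw
  d(2*w^2 + y) includes (∂/∂y)(2*w^2 + y) dy = (1) dy, which multiplied by dx ∧ dw gives (-1) dx ∧ dy ∧ dw
  d(2*w*x + w*y + 3*x*z) includes (∂/∂x)(2*w*x + w*y + 3*x*z) dx = (2*w + 3*z) dx, which multiplied by dz ∧ dw gives (2*w + 3*z) dx ∧ dz ∧ dw
  d(2*w*x + w*y + 3*x*z) includes (∂/∂y)(2*w*x + w*y + 3*x*z) dy = (w) dy, which multiplied by dz ∧ dw gives (w) dy ∧ dz ∧ dw
Collecting like 3-forms: d(omega) = (3*w - 2*y - z) dx ∧ dy ∧ dz + (3*z - 1) dx ∧ dy ∧ dw + (2*w + 2*z) dx ∧ dz ∧ dw + (w) dy ∧ dz ∧ dw.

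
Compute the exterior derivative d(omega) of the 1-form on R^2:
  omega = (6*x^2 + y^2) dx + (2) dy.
d(omega) = (-2*y) dx ∧ dy

For a 1-form omega = sum_i f_i dx_i, the exterior derivative is
  d(omega) = sum_{i < j} (∂f_j/∂x_i - ∂f_i/∂x_j) dx_i ∧ dx_j.
  coefficient of dx ∧ dy: ∂f_2/∂x - ∂f_1/∂y = ∂(2)/∂x - ∂(6*x^2 + y^2)/∂y = -2*y
Assembling: d(omega) = (-2*y) dx ∧ dy.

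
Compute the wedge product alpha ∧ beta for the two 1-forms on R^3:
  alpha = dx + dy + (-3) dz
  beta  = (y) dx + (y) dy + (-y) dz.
alpha ∧ beta = (2*y) dx ∧ dz + (2*y) dy ∧ dz

Distribute the wedge, using dx_i ∧ dx_j = -dx_j ∧ dx_i and dx_i ∧ dx_i = 0. For each pair (i, j) with i < j, the coefficient of dx_i ∧ dx_j in alpha ∧ beta is (alpha_i * beta_j - alpha_j * beta_i). Collecting: alpha ∧ beta = (2*y) dx ∧ dz + (2*y) dy ∧ dz.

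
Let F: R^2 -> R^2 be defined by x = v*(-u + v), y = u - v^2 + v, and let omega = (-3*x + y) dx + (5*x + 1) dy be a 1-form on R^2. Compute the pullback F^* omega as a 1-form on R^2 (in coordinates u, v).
F^* omega = (-3*u*v^2 - 6*u*v + 4*v^3 + 4*v^2 + 1) du + (-3*u^2*v - u^2 + 20*u*v^2 - 4*u*v - 18*v^3 + 7*v^2 - 2*v + 1) dv

Using F^*(f dg) = (f ∘ F) d(g ∘ F), substitute each coordinate x_i by F_i(u, v) in f_i, and replace dx_i by d F_i = (∂F_i/∂u) du + (∂F_i/∂v) dv.
  For the x component: f_1(F) = 3*u*v + u - 4*v^2 + v; d F_1 = (-v) du + (-u + 2*v) dv
  For the y component: f_2(F) = -5*u*v + 5*v^2 + 1; d F_2 = (1) du + (1 - 2*v) dv
Combining and collecting du, dv coefficients:
  coeff of du: -3*u*v^2 - 6*u*v + 4*v^3 + 4*v^2 + 1
  coeff of dv: -3*u^2*v - u^2 + 20*u*v^2 - 4*u*v - 18*v^3 + 7*v^2 - 2*v + 1
F^* omega = (-3*u*v^2 - 6*u*v + 4*v^3 + 4*v^2 + 1) du + (-3*u^2*v - u^2 + 20*u*v^2 - 4*u*v - 18*v^3 + 7*v^2 - 2*v + 1) dv.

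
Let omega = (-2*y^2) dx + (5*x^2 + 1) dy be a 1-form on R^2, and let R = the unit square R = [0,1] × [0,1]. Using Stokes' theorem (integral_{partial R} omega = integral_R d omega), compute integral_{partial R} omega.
integral_(partial R) omega = 7

Stokes: integral_partial_R omega = integral_R d omega with d omega = (∂Q/∂x - ∂P/∂y) dx ∧ dy.
  ∂Q/∂x = 10*x
  ∂P/∂y = -4*y
  integrand = ∂Q/∂x - ∂P/∂y = 10*x + 4*y.
Integrating over R: integral_0^1 integral_0^1 (10*x + 4*y) dx dy = 7.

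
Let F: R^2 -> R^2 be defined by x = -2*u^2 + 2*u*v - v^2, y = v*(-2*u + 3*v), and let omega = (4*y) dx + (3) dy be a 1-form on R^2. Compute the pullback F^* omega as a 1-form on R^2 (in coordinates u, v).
F^* omega = (2*v*(16*u^2 - 32*u*v + 12*v^2 - 3)) du + (-16*u^2*v + 40*u*v^2 - 6*u - 24*v^3 + 18*v) dv

Using F^*(f dg) = (f ∘ F) d(g ∘ F), substitute each coordinate x_i by F_i(u, v) in f_i, and replace dx_i by d F_i = (∂F_i/∂u) du + (∂F_i/∂v) dv.
  For the x component: f_1(F) = 4*v*(-2*u + 3*v); d F_1 = (-4*u + 2*v) du + (2*u - 2*v) dv
  For the y component: f_2(F) = 3; d F_2 = (-2*v) du + (-2*u + 6*v) dv
Combining and collecting du, dv coefficients:
  coeff of du: 2*v*(16*u^2 - 32*u*v + 12*v^2 - 3)
  coeff of dv: -16*u^2*v + 40*u*v^2 - 6*u - 24*v^3 + 18*v
F^* omega = (2*v*(16*u^2 - 32*u*v + 12*v^2 - 3)) du + (-16*u^2*v + 40*u*v^2 - 6*u - 24*v^3 + 18*v) dv.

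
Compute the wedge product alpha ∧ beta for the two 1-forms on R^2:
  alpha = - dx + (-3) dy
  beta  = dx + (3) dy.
alpha ∧ beta = 0

Distribute the wedge, using dx_i ∧ dx_j = -dx_j ∧ dx_i and dx_i ∧ dx_i = 0. For each pair (i, j) with i < j, the coefficient of dx_i ∧ dx_j in alpha ∧ beta is (alpha_i * beta_j - alpha_j * beta_i). Collecting: alpha ∧ beta = 0.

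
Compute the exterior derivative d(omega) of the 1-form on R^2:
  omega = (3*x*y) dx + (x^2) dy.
d(omega) = (-x) dx ∧ dy

For a 1-form omega = sum_i f_i dx_i, the exterior derivative is
  d(omega) = sum_{i < j} (∂f_j/∂x_i - ∂f_i/∂x_j) dx_i ∧ dx_j.
  coefficient of dx ∧ dy: ∂f_2/∂x - ∂f_1/∂y = ∂(x^2)/∂x - ∂(3*x*y)/∂y = -x
Assembling: d(omega) = (-x) dx ∧ dy.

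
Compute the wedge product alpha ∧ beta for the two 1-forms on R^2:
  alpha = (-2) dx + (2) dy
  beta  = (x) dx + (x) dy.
alpha ∧ beta = (-4*x) dx ∧ dy

Distribute the wedge, using dx_i ∧ dx_j = -dx_j ∧ dx_i and dx_i ∧ dx_i = 0. For each pair (i, j) with i < j, the coefficient of dx_i ∧ dx_j in alpha ∧ beta is (alpha_i * beta_j - alpha_j * beta_i). Collecting: alpha ∧ beta = (-4*x) dx ∧ dy.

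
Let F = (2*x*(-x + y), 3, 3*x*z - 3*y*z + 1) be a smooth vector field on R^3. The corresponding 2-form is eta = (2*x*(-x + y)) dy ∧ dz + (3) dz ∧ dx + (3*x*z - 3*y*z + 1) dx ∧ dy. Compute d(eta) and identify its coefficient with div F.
d(eta) = (-x - y) dx ∧ dy ∧ dz; div F = -x - y

For a 2-form in R^3 of the form above, applying d gives a 3-form with coefficient ∂P/∂x + ∂Q/∂y + ∂R/∂z:
  ∂P/∂x = -4*x + 2*y
  ∂Q/∂y = 0
  ∂R/∂z = 3*x - 3*y
Sum = -x - y, which is exactly div F.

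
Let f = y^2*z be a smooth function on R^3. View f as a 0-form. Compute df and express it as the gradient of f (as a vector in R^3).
df = (0) dx + (2*y*z) dy + (y^2) dz; grad f = (0, 2*y*z, y^2)

For a 0-form f, d f = (∂f/∂x) dx + (∂f/∂y) dy + (∂f/∂z) dz. The components of the vector representation are exactly the entries of grad f in Cartesian coordinates:
  ∂f/∂x = 0
  ∂f/∂y = 2*y*z
  ∂f/∂z = y^2.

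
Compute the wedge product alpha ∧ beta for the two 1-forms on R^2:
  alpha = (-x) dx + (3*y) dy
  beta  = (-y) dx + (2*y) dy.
alpha ∧ beta = (y*(-2*x + 3*y)) dx ∧ dy

Distribute the wedge, using dx_i ∧ dx_j = -dx_j ∧ dx_i and dx_i ∧ dx_i = 0. For each pair (i, j) with i < j, the coefficient of dx_i ∧ dx_j in alpha ∧ beta is (alpha_i * beta_j - alpha_j * beta_i). Collecting: alpha ∧ beta = (y*(-2*x + 3*y)) dx ∧ dy.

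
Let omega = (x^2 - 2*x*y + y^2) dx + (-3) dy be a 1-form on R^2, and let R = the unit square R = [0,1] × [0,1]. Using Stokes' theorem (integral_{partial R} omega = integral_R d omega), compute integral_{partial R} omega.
integral_(partial R) omega = 0

Stokes: integral_partial_R omega = integral_R d omega with d omega = (∂Q/∂x - ∂P/∂y) dx ∧ dy.
  ∂Q/∂x = 0
  ∂P/∂y = -2*x + 2*y
  integrand = ∂Q/∂x - ∂P/∂y = 2*x - 2*y.
Integrating over R: integral_0^1 integral_0^1 (2*x - 2*y) dx dy = 0.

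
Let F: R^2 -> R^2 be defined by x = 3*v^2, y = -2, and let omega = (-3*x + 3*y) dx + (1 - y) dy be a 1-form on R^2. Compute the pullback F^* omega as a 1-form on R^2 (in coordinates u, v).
F^* omega = (-54*v^3 - 36*v) dv

Using F^*(f dg) = (f ∘ F) d(g ∘ F), substitute each coordinate x_i by F_i(u, v) in f_i, and replace dx_i by d F_i = (∂F_i/∂u) du + (∂F_i/∂v) dv.
  For the x component: f_1(F) = -9*v^2 - 6; d F_1 = (0) du + (6*v) dv
  For the y component: f_2(F) = 3; d F_2 = (0) du + (0) dv
Combining and collecting du, dv coefficients:
  coeff of du: 0
  coeff of dv: -54*v^3 - 36*v
F^* omega = (-54*v^3 - 36*v) dv.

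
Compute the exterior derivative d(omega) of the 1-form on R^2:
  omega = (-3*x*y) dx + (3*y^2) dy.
d(omega) = (3*x) dx ∧ dy

For a 1-form omega = sum_i f_i dx_i, the exterior derivative is
  d(omega) = sum_{i < j} (∂f_j/∂x_i - ∂f_i/∂x_j) dx_i ∧ dx_j.
  coefficient of dx ∧ dy: ∂f_2/∂x - ∂f_1/∂y = ∂(3*y^2)/∂x - ∂(-3*x*y)/∂y = 3*x
Assembling: d(omega) = (3*x) dx ∧ dy.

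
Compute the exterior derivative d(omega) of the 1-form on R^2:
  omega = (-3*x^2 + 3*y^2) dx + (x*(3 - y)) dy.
d(omega) = (3 - 7*y) dx ∧ dy

For a 1-form omega = sum_i f_i dx_i, the exterior derivative is
  d(omega) = sum_{i < j} (∂f_j/∂x_i - ∂f_i/∂x_j) dx_i ∧ dx_j.
  coefficient of dx ∧ dy: ∂f_2/∂x - ∂f_1/∂y = ∂(x*(3 - y))/∂x - ∂(-3*x^2 + 3*y^2)/∂y = 3 - 7*y
Assembling: d(omega) = (3 - 7*y) dx ∧ dy.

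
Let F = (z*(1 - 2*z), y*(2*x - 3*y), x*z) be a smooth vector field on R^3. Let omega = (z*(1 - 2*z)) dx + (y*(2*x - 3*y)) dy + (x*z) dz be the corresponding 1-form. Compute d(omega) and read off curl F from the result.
d(omega) = (0) dy ∧ dz + (1 - 5*z) dz ∧ dx + (2*y) dx ∧ dy; curl F = (0, 1 - 5*z, 2*y)

d omega = sum_{i<j} (∂f_j/∂x_i - ∂f_i/∂x_j) dx_i ∧ dx_j. Under the identification (dy ∧ dz, dz ∧ dx, dx ∧ dy) ↔ (e_x, e_y, e_z), the coefficients are exactly the components of curl F. Compute:
  ∂R/∂y - ∂Q/∂z = (0) - (0) = 0
  ∂P/∂z - ∂R/∂x = (1 - 4*z) - (z) = 1 - 5*z
  ∂Q/∂x - ∂P/∂y = (2*y) - (0) = 2*y.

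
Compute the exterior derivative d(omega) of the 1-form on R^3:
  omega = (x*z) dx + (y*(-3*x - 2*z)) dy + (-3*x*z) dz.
d(omega) = (-3*y) dx ∧ dy + (-x - 3*z) dx ∧ dz + (2*y) dy ∧ dz

For a 1-form omega = sum_i f_i dx_i, the exterior derivative is
  d(omega) = sum_{i < j} (∂f_j/∂x_i - ∂f_i/∂x_j) dx_i ∧ dx_j.
  coefficient of dx ∧ dy: ∂f_2/∂x - ∂f_1/∂y = ∂(y*(-3*x - 2*z))/∂x - ∂(x*z)/∂y = -3*y
  coefficient of dx ∧ dz: ∂f_3/∂x - ∂f_1/∂z = ∂(-3*x*z)/∂x - ∂(x*z)/∂z = -x - 3*z
  coefficient of dy ∧ dz: ∂f_3/∂y - ∂f_2/∂z = ∂(-3*x*z)/∂y - ∂(y*(-3*x - 2*z))/∂z = 2*y
Assembling: d(omega) = (-3*y) dx ∧ dy + (-x - 3*z) dx ∧ dz + (2*y) dy ∧ dz.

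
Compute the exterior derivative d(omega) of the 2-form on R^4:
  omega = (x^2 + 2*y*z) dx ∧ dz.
d(omega) = (-2*z) dx ∧ dy ∧ dz

For a 2-form omega = sum_{i<j} g_{ij} dx_i ∧ dx_j, the exterior derivative is
  d(omega) = sum_{i<j} d(g_{ij}) ∧ dx_i ∧ dx_j = sum_{i<j, k} (∂g_{ij}/∂x_k) dx_k ∧ dx_i ∧ dx_j.
Expand each term, using dx_k ∧ dx_i ∧ dx_j = sgn(permutation) dx_{(a)} ∧ dx_{(b)} ∧ dx_{(c)} with (a < b < c) sorted:
  d(x^2 + 2*y*z) includes (∂/∂y)(x^2 + 2*y*z) dy = (2*z) dy, which multiplied by dx ∧ dz gives (-2*z) dx ∧ dy ∧ dz
Collecting like 3-forms: d(omega) = (-2*z) dx ∧ dy ∧ dz.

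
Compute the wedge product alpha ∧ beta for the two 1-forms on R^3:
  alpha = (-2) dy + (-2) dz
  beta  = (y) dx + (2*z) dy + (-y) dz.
alpha ∧ beta = (2*y) dx ∧ dy + (2*y + 4*z) dy ∧ dz + (2*y) dx ∧ dz

Distribute the wedge, using dx_i ∧ dx_j = -dx_j ∧ dx_i and dx_i ∧ dx_i = 0. For each pair (i, j) with i < j, the coefficient of dx_i ∧ dx_j in alpha ∧ beta is (alpha_i * beta_j - alpha_j * beta_i). Collecting: alpha ∧ beta = (2*y) dx ∧ dy + (2*y + 4*z) dy ∧ dz + (2*y) dx ∧ dz.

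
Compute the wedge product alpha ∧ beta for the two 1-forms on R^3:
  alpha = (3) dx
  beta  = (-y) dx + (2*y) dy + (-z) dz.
alpha ∧ beta = (6*y) dx ∧ dy + (-3*z) dx ∧ dz

Distribute the wedge, using dx_i ∧ dx_j = -dx_j ∧ dx_i and dx_i ∧ dx_i = 0. For each pair (i, j) with i < j, the coefficient of dx_i ∧ dx_j in alpha ∧ beta is (alpha_i * beta_j - alpha_j * beta_i). Collecting: alpha ∧ beta = (6*y) dx ∧ dy + (-3*z) dx ∧ dz.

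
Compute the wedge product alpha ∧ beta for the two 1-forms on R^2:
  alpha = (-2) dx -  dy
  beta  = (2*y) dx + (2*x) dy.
alpha ∧ beta = (-4*x + 2*y) dx ∧ dy

Distribute the wedge, using dx_i ∧ dx_j = -dx_j ∧ dx_i and dx_i ∧ dx_i = 0. For each pair (i, j) with i < j, the coefficient of dx_i ∧ dx_j in alpha ∧ beta is (alpha_i * beta_j - alpha_j * beta_i). Collecting: alpha ∧ beta = (-4*x + 2*y) dx ∧ dy.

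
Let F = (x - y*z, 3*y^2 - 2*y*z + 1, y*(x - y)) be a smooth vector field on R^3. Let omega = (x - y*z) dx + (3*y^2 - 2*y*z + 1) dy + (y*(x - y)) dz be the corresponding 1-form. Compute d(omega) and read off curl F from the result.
d(omega) = (x) dy ∧ dz + (-2*y) dz ∧ dx + (z) dx ∧ dy; curl F = (x, -2*y, z)

d omega = sum_{i<j} (∂f_j/∂x_i - ∂f_i/∂x_j) dx_i ∧ dx_j. Under the identification (dy ∧ dz, dz ∧ dx, dx ∧ dy) ↔ (e_x, e_y, e_z), the coefficients are exactly the components of curl F. Compute:
  ∂R/∂y - ∂Q/∂z = (x - 2*y) - (-2*y) = x
  ∂P/∂z - ∂R/∂x = (-y) - (y) = -2*y
  ∂Q/∂x - ∂P/∂y = (0) - (-z) = z.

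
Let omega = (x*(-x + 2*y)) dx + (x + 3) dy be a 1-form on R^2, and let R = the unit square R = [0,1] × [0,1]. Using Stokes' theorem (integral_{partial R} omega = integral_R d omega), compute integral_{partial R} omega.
integral_(partial R) omega = 0

Stokes: integral_partial_R omega = integral_R d omega with d omega = (∂Q/∂x - ∂P/∂y) dx ∧ dy.
  ∂Q/∂x = 1
  ∂P/∂y = 2*x
  integrand = ∂Q/∂x - ∂P/∂y = 1 - 2*x.
Integrating over R: integral_0^1 integral_0^1 (1 - 2*x) dx dy = 0.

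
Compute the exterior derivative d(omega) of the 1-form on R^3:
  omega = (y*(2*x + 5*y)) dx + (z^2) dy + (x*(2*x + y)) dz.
d(omega) = (-2*x - 10*y) dx ∧ dy + (4*x + y) dx ∧ dz + (x - 2*z) dy ∧ dz

For a 1-form omega = sum_i f_i dx_i, the exterior derivative is
  d(omega) = sum_{i < j} (∂f_j/∂x_i - ∂f_i/∂x_j) dx_i ∧ dx_j.
  coefficient of dx ∧ dy: ∂f_2/∂x - ∂f_1/∂y = ∂(z^2)/∂x - ∂(y*(2*x + 5*y))/∂y = -2*x - 10*y
  coefficient of dx ∧ dz: ∂f_3/∂x - ∂f_1/∂z = ∂(x*(2*x + y))/∂x - ∂(y*(2*x + 5*y))/∂z = 4*x + y
  coefficient of dy ∧ dz: ∂f_3/∂y - ∂f_2/∂z = ∂(x*(2*x + y))/∂y - ∂(z^2)/∂z = x - 2*z
Assembling: d(omega) = (-2*x - 10*y) dx ∧ dy + (4*x + y) dx ∧ dz + (x - 2*z) dy ∧ dz.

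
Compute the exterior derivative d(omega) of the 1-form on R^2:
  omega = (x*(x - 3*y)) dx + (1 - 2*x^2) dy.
d(omega) = (-x) dx ∧ dy

For a 1-form omega = sum_i f_i dx_i, the exterior derivative is
  d(omega) = sum_{i < j} (∂f_j/∂x_i - ∂f_i/∂x_j) dx_i ∧ dx_j.
  coefficient of dx ∧ dy: ∂f_2/∂x - ∂f_1/∂y = ∂(1 - 2*x^2)/∂x - ∂(x*(x - 3*y))/∂y = -x
Assembling: d(omega) = (-x) dx ∧ dy.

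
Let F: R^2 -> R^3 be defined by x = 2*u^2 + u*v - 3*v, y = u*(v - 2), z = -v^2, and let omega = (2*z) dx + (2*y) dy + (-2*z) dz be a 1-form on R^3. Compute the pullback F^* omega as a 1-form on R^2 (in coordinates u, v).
F^* omega = (-6*u*v^2 - 8*u*v + 8*u - 2*v^3) du + (2*u^2*v - 4*u^2 - 2*u*v^2 - 4*v^3 + 6*v^2) dv

Using F^*(f dg) = (f ∘ F) d(g ∘ F), substitute each coordinate x_i by F_i(u, v) in f_i, and replace dx_i by d F_i = (∂F_i/∂u) du + (∂F_i/∂v) dv.
  For the x component: f_1(F) = -2*v^2; d F_1 = (4*u + v) du + (u - 3) dv
  For the y component: f_2(F) = 2*u*(v - 2); d F_2 = (v - 2) du + (u) dv
  For the z component: f_3(F) = 2*v^2; d F_3 = (0) du + (-2*v) dv
Combining and collecting du, dv coefficients:
  coeff of du: -6*u*v^2 - 8*u*v + 8*u - 2*v^3
  coeff of dv: 2*u^2*v - 4*u^2 - 2*u*v^2 - 4*v^3 + 6*v^2
F^* omega = (-6*u*v^2 - 8*u*v + 8*u - 2*v^3) du + (2*u^2*v - 4*u^2 - 2*u*v^2 - 4*v^3 + 6*v^2) dv.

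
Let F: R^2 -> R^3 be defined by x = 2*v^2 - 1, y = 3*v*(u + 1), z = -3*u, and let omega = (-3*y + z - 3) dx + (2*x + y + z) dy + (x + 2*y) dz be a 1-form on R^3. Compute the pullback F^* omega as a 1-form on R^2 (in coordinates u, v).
F^* omega = (9*u*v^2 - 27*u*v + 12*v^3 + 3*v^2 - 24*v + 3) du + (9*u^2*v - 9*u^2 - 24*u*v^2 + 6*u*v - 15*u - 24*v^2 - 3*v - 6) dv

Using F^*(f dg) = (f ∘ F) d(g ∘ F), substitute each coordinate x_i by F_i(u, v) in f_i, and replace dx_i by d F_i = (∂F_i/∂u) du + (∂F_i/∂v) dv.
  For the x component: f_1(F) = -9*u*v - 3*u - 9*v - 3; d F_1 = (0) du + (4*v) dv
  For the y component: f_2(F) = 3*u*v - 3*u + 4*v^2 + 3*v - 2; d F_2 = (3*v) du + (3*u + 3) dv
  For the z component: f_3(F) = 6*u*v + 2*v^2 + 6*v - 1; d F_3 = (-3) du + (0) dv
Combining and collecting du, dv coefficients:
  coeff of du: 9*u*v^2 - 27*u*v + 12*v^3 + 3*v^2 - 24*v + 3
  coeff of dv: 9*u^2*v - 9*u^2 - 24*u*v^2 + 6*u*v - 15*u - 24*v^2 - 3*v - 6
F^* omega = (9*u*v^2 - 27*u*v + 12*v^3 + 3*v^2 - 24*v + 3) du + (9*u^2*v - 9*u^2 - 24*u*v^2 + 6*u*v - 15*u - 24*v^2 - 3*v - 6) dv.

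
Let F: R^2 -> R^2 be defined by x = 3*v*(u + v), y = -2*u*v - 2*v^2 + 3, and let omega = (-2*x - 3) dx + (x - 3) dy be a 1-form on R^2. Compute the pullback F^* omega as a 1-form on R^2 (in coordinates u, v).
F^* omega = (3*v*(-8*u*v - 8*v^2 - 1)) du + (-24*u^2*v - 72*u*v^2 - 3*u - 48*v^3 - 6*v) dv

Using F^*(f dg) = (f ∘ F) d(g ∘ F), substitute each coordinate x_i by F_i(u, v) in f_i, and replace dx_i by d F_i = (∂F_i/∂u) du + (∂F_i/∂v) dv.
  For the x component: f_1(F) = -6*u*v - 6*v^2 - 3; d F_1 = (3*v) du + (3*u + 6*v) dv
  For the y component: f_2(F) = 3*u*v + 3*v^2 - 3; d F_2 = (-2*v) du + (-2*u - 4*v) dv
Combining and collecting du, dv coefficients:
  coeff of du: 3*v*(-8*u*v - 8*v^2 - 1)
  coeff of dv: -24*u^2*v - 72*u*v^2 - 3*u - 48*v^3 - 6*v
F^* omega = (3*v*(-8*u*v - 8*v^2 - 1)) du + (-24*u^2*v - 72*u*v^2 - 3*u - 48*v^3 - 6*v) dv.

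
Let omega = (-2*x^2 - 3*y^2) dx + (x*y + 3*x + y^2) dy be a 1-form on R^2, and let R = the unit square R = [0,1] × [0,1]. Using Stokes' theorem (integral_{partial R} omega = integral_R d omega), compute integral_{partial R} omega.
integral_(partial R) omega = 13/2

Stokes: integral_partial_R omega = integral_R d omega with d omega = (∂Q/∂x - ∂P/∂y) dx ∧ dy.
  ∂Q/∂x = y + 3
  ∂P/∂y = -6*y
  integrand = ∂Q/∂x - ∂P/∂y = 7*y + 3.
Integrating over R: integral_0^1 integral_0^1 (7*y + 3) dx dy = 13/2.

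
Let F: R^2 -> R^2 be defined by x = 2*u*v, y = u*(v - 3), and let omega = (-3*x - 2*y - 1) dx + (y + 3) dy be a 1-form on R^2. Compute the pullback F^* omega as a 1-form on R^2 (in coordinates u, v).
F^* omega = (-15*u*v^2 + 6*u*v + 9*u + v - 9) du + (u*(-15*u*v + 9*u + 1)) dv

Using F^*(f dg) = (f ∘ F) d(g ∘ F), substitute each coordinate x_i by F_i(u, v) in f_i, and replace dx_i by d F_i = (∂F_i/∂u) du + (∂F_i/∂v) dv.
  For the x component: f_1(F) = -8*u*v + 6*u - 1; d F_1 = (2*v) du + (2*u) dv
  For the y component: f_2(F) = u*v - 3*u + 3; d F_2 = (v - 3) du + (u) dv
Combining and collecting du, dv coefficients:
  coeff of du: -15*u*v^2 + 6*u*v + 9*u + v - 9
  coeff of dv: u*(-15*u*v + 9*u + 1)
F^* omega = (-15*u*v^2 + 6*u*v + 9*u + v - 9) du + (u*(-15*u*v + 9*u + 1)) dv.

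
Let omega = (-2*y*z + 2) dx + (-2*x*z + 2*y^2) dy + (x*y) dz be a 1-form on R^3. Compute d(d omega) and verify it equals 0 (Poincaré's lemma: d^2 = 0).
d(d omega) = 0

Step 1: d omega = sum_{i<j} (∂f_j/∂x_i - ∂f_i/∂x_j) dx_i ∧ dx_j:
  coeff of dx ∧ dy: 0
  coeff of dx ∧ dz: 3*y
  coeff of dy ∧ dz: 3*x
Step 2: Apply d again to each 2-form coefficient. The only possible 3-form in R^3 is dx ∧ dy ∧ dz, with coefficient
  ∂(coeff of dy∧dz)/∂x - ∂(coeff of dx∧dz)/∂y + ∂(coeff of dx∧dy)/∂z
  = ∂/∂x (3*x) - ∂/∂y (3*y) + ∂/∂z (0).
Each of these terms simplifies to sums of mixed partials that cancel in pairs. The result is 0 (by equality of mixed partials for smooth functions — Schwarz / Clairaut).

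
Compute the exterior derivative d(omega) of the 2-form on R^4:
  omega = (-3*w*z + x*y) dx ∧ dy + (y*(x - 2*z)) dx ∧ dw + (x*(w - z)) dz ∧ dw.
d(omega) = (-3*w) dx ∧ dy ∧ dz + (-x - z) dx ∧ dy ∧ dw + (w + 2*y - z) dx ∧ dz ∧ dw

For a 2-form omega = sum_{i<j} g_{ij} dx_i ∧ dx_j, the exterior derivative is
  d(omega) = sum_{i<j} d(g_{ij}) ∧ dx_i ∧ dx_j = sum_{i<j, k} (∂g_{ij}/∂x_k) dx_k ∧ dx_i ∧ dx_j.
Expand each term, using dx_k ∧ dx_i ∧ dx_j = sgn(permutation) dx_{(a)} ∧ dx_{(b)} ∧ dx_{(c)} with (a < b < c) sorted:
  d(-3*w*z + x*y) includes (∂/∂z)(-3*w*z + x*y) dz = (-3*w) dz, which multiplied by dx ∧ dy gives (-3*w) dx ∧ dy ∧ dz
  d(-3*w*z + x*y) includes (∂/∂w)(-3*w*z + x*y) dw = (-3*z) dw, which multiplied by dx ∧ dy gives (-3*z) dx ∧ dy ∧ dw
  d(y*(x - 2*z)) includes (∂/∂y)(y*(x - 2*z)) dy = (x - 2*z) dy, which multiplied by dx ∧ dw gives (-x + 2*z) dx ∧ dy ∧ dw
  d(y*(x - 2*z)) includes (∂/∂z)(y*(x - 2*z)) dz = (-2*y) dz, which multiplied by dx ∧ dw gives (2*y) dx ∧ dz ∧ dw
  d(x*(w - z)) includes (∂/∂x)(x*(w - z)) dx = (w - z) dx, which multiplied by dz ∧ dw gives (w - z) dx ∧ dz ∧ dw
Collecting like 3-forms: d(omega) = (-3*w) dx ∧ dy ∧ dz + (-x - z) dx ∧ dy ∧ dw + (w + 2*y - z) dx ∧ dz ∧ dw.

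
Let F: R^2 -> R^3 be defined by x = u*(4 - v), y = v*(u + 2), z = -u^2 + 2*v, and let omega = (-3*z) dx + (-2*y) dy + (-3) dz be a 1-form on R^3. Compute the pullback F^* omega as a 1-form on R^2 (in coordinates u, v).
F^* omega = (-3*u^2*v + 12*u^2 - 2*u*v^2 + 6*u + 2*v^2 - 24*v) du + (-3*u^3 - 2*u^2*v - 2*u*v - 8*v - 6) dv

Using F^*(f dg) = (f ∘ F) d(g ∘ F), substitute each coordinate x_i by F_i(u, v) in f_i, and replace dx_i by d F_i = (∂F_i/∂u) du + (∂F_i/∂v) dv.
  For the x component: f_1(F) = 3*u^2 - 6*v; d F_1 = (4 - v) du + (-u) dv
  For the y component: f_2(F) = 2*v*(-u - 2); d F_2 = (v) du + (u + 2) dv
  For the z component: f_3(F) = -3; d F_3 = (-2*u) du + (2) dv
Combining and collecting du, dv coefficients:
  coeff of du: -3*u^2*v + 12*u^2 - 2*u*v^2 + 6*u + 2*v^2 - 24*v
  coeff of dv: -3*u^3 - 2*u^2*v - 2*u*v - 8*v - 6
F^* omega = (-3*u^2*v + 12*u^2 - 2*u*v^2 + 6*u + 2*v^2 - 24*v) du + (-3*u^3 - 2*u^2*v - 2*u*v - 8*v - 6) dv.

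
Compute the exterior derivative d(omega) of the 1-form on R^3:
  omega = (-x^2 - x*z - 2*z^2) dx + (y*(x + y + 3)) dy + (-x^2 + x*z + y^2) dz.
d(omega) = (y) dx ∧ dy + (-x + 5*z) dx ∧ dz + (2*y) dy ∧ dz

For a 1-form omega = sum_i f_i dx_i, the exterior derivative is
  d(omega) = sum_{i < j} (∂f_j/∂x_i - ∂f_i/∂x_j) dx_i ∧ dx_j.
  coefficient of dx ∧ dy: ∂f_2/∂x - ∂f_1/∂y = ∂(y*(x + y + 3))/∂x - ∂(-x^2 - x*z - 2*z^2)/∂y = y
  coefficient of dx ∧ dz: ∂f_3/∂x - ∂f_1/∂z = ∂(-x^2 + x*z + y^2)/∂x - ∂(-x^2 - x*z - 2*z^2)/∂z = -x + 5*z
  coefficient of dy ∧ dz: ∂f_3/∂y - ∂f_2/∂z = ∂(-x^2 + x*z + y^2)/∂y - ∂(y*(x + y + 3))/∂z = 2*y
Assembling: d(omega) = (y) dx ∧ dy + (-x + 5*z) dx ∧ dz + (2*y) dy ∧ dz.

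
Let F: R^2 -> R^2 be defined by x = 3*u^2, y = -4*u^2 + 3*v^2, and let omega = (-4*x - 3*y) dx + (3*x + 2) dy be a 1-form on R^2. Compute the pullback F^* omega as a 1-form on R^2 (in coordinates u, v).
F^* omega = (2*u*(-36*u^2 - 27*v^2 - 8)) du + (6*v*(9*u^2 + 2)) dv

Using F^*(f dg) = (f ∘ F) d(g ∘ F), substitute each coordinate x_i by F_i(u, v) in f_i, and replace dx_i by d F_i = (∂F_i/∂u) du + (∂F_i/∂v) dv.
  For the x component: f_1(F) = -9*v^2; d F_1 = (6*u) du + (0) dv
  For the y component: f_2(F) = 9*u^2 + 2; d F_2 = (-8*u) du + (6*v) dv
Combining and collecting du, dv coefficients:
  coeff of du: 2*u*(-36*u^2 - 27*v^2 - 8)
  coeff of dv: 6*v*(9*u^2 + 2)
F^* omega = (2*u*(-36*u^2 - 27*v^2 - 8)) du + (6*v*(9*u^2 + 2)) dv.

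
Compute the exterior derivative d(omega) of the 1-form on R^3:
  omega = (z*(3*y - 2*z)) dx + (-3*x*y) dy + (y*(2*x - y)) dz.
d(omega) = (-3*y - 3*z) dx ∧ dy + (-y + 4*z) dx ∧ dz + (2*x - 2*y) dy ∧ dz

For a 1-form omega = sum_i f_i dx_i, the exterior derivative is
  d(omega) = sum_{i < j} (∂f_j/∂x_i - ∂f_i/∂x_j) dx_i ∧ dx_j.
  coefficient of dx ∧ dy: ∂f_2/∂x - ∂f_1/∂y = ∂(-3*x*y)/∂x - ∂(z*(3*y - 2*z))/∂y = -3*y - 3*z
  coefficient of dx ∧ dz: ∂f_3/∂x - ∂f_1/∂z = ∂(y*(2*x - y))/∂x - ∂(z*(3*y - 2*z))/∂z = -y + 4*z
  coefficient of dy ∧ dz: ∂f_3/∂y - ∂f_2/∂z = ∂(y*(2*x - y))/∂y - ∂(-3*x*y)/∂z = 2*x - 2*y
Assembling: d(omega) = (-3*y - 3*z) dx ∧ dy + (-y + 4*z) dx ∧ dz + (2*x - 2*y) dy ∧ dz.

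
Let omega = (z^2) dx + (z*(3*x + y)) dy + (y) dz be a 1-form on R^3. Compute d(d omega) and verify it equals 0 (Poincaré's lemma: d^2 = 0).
d(d omega) = 0

Step 1: d omega = sum_{i<j} (∂f_j/∂x_i - ∂f_i/∂x_j) dx_i ∧ dx_j:
  coeff of dx ∧ dy: 3*z
  coeff of dx ∧ dz: -2*z
  coeff of dy ∧ dz: -3*x - y + 1
Step 2: Apply d again to each 2-form coefficient. The only possible 3-form in R^3 is dx ∧ dy ∧ dz, with coefficient
  ∂(coeff of dy∧dz)/∂x - ∂(coeff of dx∧dz)/∂y + ∂(coeff of dx∧dy)/∂z
  = ∂/∂x (-3*x - y + 1) - ∂/∂y (-2*z) + ∂/∂z (3*z).
Each of these terms simplifies to sums of mixed partials that cancel in pairs. The result is 0 (by equality of mixed partials for smooth functions — Schwarz / Clairaut).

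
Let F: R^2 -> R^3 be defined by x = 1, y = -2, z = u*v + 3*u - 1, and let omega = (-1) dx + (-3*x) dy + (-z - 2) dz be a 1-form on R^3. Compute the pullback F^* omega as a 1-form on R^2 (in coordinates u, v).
F^* omega = (-u*v^2 - 6*u*v - 9*u - v - 3) du + (u*(-u*v - 3*u - 1)) dv

Using F^*(f dg) = (f ∘ F) d(g ∘ F), substitute each coordinate x_i by F_i(u, v) in f_i, and replace dx_i by d F_i = (∂F_i/∂u) du + (∂F_i/∂v) dv.
  For the x component: f_1(F) = -1; d F_1 = (0) du + (0) dv
  For the y component: f_2(F) = -3; d F_2 = (0) du + (0) dv
  For the z component: f_3(F) = -u*v - 3*u - 1; d F_3 = (v + 3) du + (u) dv
Combining and collecting du, dv coefficients:
  coeff of du: -u*v^2 - 6*u*v - 9*u - v - 3
  coeff of dv: u*(-u*v - 3*u - 1)
F^* omega = (-u*v^2 - 6*u*v - 9*u - v - 3) du + (u*(-u*v - 3*u - 1)) dv.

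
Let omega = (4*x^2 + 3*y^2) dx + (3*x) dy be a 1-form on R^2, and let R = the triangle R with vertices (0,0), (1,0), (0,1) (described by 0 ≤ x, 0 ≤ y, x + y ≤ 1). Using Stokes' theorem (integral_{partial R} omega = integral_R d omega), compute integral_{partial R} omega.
integral_(partial R) omega = 1/2

Stokes: integral_partial_R omega = integral_R d omega with d omega = (∂Q/∂x - ∂P/∂y) dx ∧ dy.
  ∂Q/∂x = 3
  ∂P/∂y = 6*y
  integrand = ∂Q/∂x - ∂P/∂y = 3 - 6*y.
Integrating over R: integral_0^1 integral_0^{1-x} (3 - 6*y) dy dx = 1/2.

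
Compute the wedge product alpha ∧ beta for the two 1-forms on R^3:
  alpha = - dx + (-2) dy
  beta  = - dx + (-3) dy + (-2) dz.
alpha ∧ beta = (1) dx ∧ dy + (2) dx ∧ dz + (4) dy ∧ dz

Distribute the wedge, using dx_i ∧ dx_j = -dx_j ∧ dx_i and dx_i ∧ dx_i = 0. For each pair (i, j) with i < j, the coefficient of dx_i ∧ dx_j in alpha ∧ beta is (alpha_i * beta_j - alpha_j * beta_i). Collecting: alpha ∧ beta = (1) dx ∧ dy + (2) dx ∧ dz + (4) dy ∧ dz.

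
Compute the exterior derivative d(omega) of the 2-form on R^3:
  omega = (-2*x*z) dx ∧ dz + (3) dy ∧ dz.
d(omega) = 0

For a 2-form omega = sum_{i<j} g_{ij} dx_i ∧ dx_j, the exterior derivative is
  d(omega) = sum_{i<j} d(g_{ij}) ∧ dx_i ∧ dx_j = sum_{i<j, k} (∂g_{ij}/∂x_k) dx_k ∧ dx_i ∧ dx_j.
Expand each term, using dx_k ∧ dx_i ∧ dx_j = sgn(permutation) dx_{(a)} ∧ dx_{(b)} ∧ dx_{(c)} with (a < b < c) sorted:

Collecting like 3-forms: d(omega) = 0.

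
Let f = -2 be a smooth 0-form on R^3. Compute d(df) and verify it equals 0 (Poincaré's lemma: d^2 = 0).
d(df) = 0

Step 1: df = sum_i (∂f/∂x_i) dx_i = (0) dx + (0) dy + (0) dz.
Step 2: Apply d again. Using the 1-form formula, the coefficient of dx ∧ dy in d(df) is ∂^2 f/∂x ∂y - ∂^2 f/∂y ∂x = (0) - (0) = 0 (equality of mixed partials for smooth f).
Similarly for dx ∧ dz and dy ∧ dz — all coefficients vanish. So d(df) = 0.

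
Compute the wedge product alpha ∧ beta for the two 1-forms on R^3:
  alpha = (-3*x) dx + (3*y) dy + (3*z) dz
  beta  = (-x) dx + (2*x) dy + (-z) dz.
alpha ∧ beta = (3*x*(-2*x + y)) dx ∧ dy + (6*x*z) dx ∧ dz + (-3*z*(2*x + y)) dy ∧ dz

Distribute the wedge, using dx_i ∧ dx_j = -dx_j ∧ dx_i and dx_i ∧ dx_i = 0. For each pair (i, j) with i < j, the coefficient of dx_i ∧ dx_j in alpha ∧ beta is (alpha_i * beta_j - alpha_j * beta_i). Collecting: alpha ∧ beta = (3*x*(-2*x + y)) dx ∧ dy + (6*x*z) dx ∧ dz + (-3*z*(2*x + y)) dy ∧ dz.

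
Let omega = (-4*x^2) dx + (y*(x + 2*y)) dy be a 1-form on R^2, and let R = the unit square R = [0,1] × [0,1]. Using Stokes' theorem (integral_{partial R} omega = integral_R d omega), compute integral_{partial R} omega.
integral_(partial R) omega = 1/2

Stokes: integral_partial_R omega = integral_R d omega with d omega = (∂Q/∂x - ∂P/∂y) dx ∧ dy.
  ∂Q/∂x = y
  ∂P/∂y = 0
  integrand = ∂Q/∂x - ∂P/∂y = y.
Integrating over R: integral_0^1 integral_0^1 (y) dx dy = 1/2.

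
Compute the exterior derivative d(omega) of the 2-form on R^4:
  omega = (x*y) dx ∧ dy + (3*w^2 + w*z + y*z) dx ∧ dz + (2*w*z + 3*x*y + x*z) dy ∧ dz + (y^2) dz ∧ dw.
d(omega) = (3*y) dx ∧ dy ∧ dz + (6*w + z) dx ∧ dz ∧ dw + (2*y + 2*z) dy ∧ dz ∧ dw

For a 2-form omega = sum_{i<j} g_{ij} dx_i ∧ dx_j, the exterior derivative is
  d(omega) = sum_{i<j} d(g_{ij}) ∧ dx_i ∧ dx_j = sum_{i<j, k} (∂g_{ij}/∂x_k) dx_k ∧ dx_i ∧ dx_j.
Expand each term, using dx_k ∧ dx_i ∧ dx_j = sgn(permutation) dx_{(a)} ∧ dx_{(b)} ∧ dx_{(c)} with (a < b < c) sorted:
  d(3*w^2 + w*z + y*z) includes (∂/∂y)(3*w^2 + w*z + y*z) dy = (z) dy, which multiplied by dx ∧ dz gives (-z) dx ∧ dy ∧ dz
  d(3*w^2 + w*z + y*z) includes (∂/∂w)(3*w^2 + w*z + y*z) dw = (6*w + z) dw, which multiplied by dx ∧ dz gives (6*w + z) dx ∧ dz ∧ dw
  d(2*w*z + 3*x*y + x*z) includes (∂/∂x)(2*w*z + 3*x*y + x*z) dx = (3*y + z) dx, which multiplied by dy ∧ dz gives (3*y + z) dx ∧ dy ∧ dz
  d(2*w*z + 3*x*y + x*z) includes (∂/∂w)(2*w*z + 3*x*y + x*z) dw = (2*z) dw, which multiplied by dy ∧ dz gives (2*z) dy ∧ dz ∧ dw
  d(y^2) includes (∂/∂y)(y^2) dy = (2*y) dy, which multiplied by dz ∧ dw gives (2*y) dy ∧ dz ∧ dw
Collecting like 3-forms: d(omega) = (3*y) dx ∧ dy ∧ dz + (6*w + z) dx ∧ dz ∧ dw + (2*y + 2*z) dy ∧ dz ∧ dw.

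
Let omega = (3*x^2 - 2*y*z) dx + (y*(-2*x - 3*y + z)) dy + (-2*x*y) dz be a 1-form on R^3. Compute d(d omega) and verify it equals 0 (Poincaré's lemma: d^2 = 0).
d(d omega) = 0

Step 1: d omega = sum_{i<j} (∂f_j/∂x_i - ∂f_i/∂x_j) dx_i ∧ dx_j:
  coeff of dx ∧ dy: -2*y + 2*z
  coeff of dx ∧ dz: 0
  coeff of dy ∧ dz: -2*x - y
Step 2: Apply d again to each 2-form coefficient. The only possible 3-form in R^3 is dx ∧ dy ∧ dz, with coefficient
  ∂(coeff of dy∧dz)/∂x - ∂(coeff of dx∧dz)/∂y + ∂(coeff of dx∧dy)/∂z
  = ∂/∂x (-2*x - y) - ∂/∂y (0) + ∂/∂z (-2*y + 2*z).
Each of these terms simplifies to sums of mixed partials that cancel in pairs. The result is 0 (by equality of mixed partials for smooth functions — Schwarz / Clairaut).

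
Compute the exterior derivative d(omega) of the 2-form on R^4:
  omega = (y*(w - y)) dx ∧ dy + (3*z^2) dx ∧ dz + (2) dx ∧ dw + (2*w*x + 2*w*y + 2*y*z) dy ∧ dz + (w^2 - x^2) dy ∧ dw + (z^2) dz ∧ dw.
d(omega) = (-2*x + y) dx ∧ dy ∧ dw + (2*w) dx ∧ dy ∧ dz + (2*x + 2*y) dy ∧ dz ∧ dw

For a 2-form omega = sum_{i<j} g_{ij} dx_i ∧ dx_j, the exterior derivative is
  d(omega) = sum_{i<j} d(g_{ij}) ∧ dx_i ∧ dx_j = sum_{i<j, k} (∂g_{ij}/∂x_k) dx_k ∧ dx_i ∧ dx_j.
Expand each term, using dx_k ∧ dx_i ∧ dx_j = sgn(permutation) dx_{(a)} ∧ dx_{(b)} ∧ dx_{(c)} with (a < b < c) sorted:
  d(y*(w - y)) includes (∂/∂w)(y*(w - y)) dw = (y) dw, which multiplied by dx ∧ dy gives (y) dx ∧ dy ∧ dw
  d(2*w*x + 2*w*y + 2*y*z) includes (∂/∂x)(2*w*x + 2*w*y + 2*y*z) dx = (2*w) dx, which multiplied by dy ∧ dz gives (2*w) dx ∧ dy ∧ dz
  d(2*w*x + 2*w*y + 2*y*z) includes (∂/∂w)(2*w*x + 2*w*y + 2*y*z) dw = (2*x + 2*y) dw, which multiplied by dy ∧ dz gives (2*x + 2*y) dy ∧ dz ∧ dw
  d(w^2 - x^2) includes (∂/∂x)(w^2 - x^2) dx = (-2*x) dx, which multiplied by dy ∧ dw gives (-2*x) dx ∧ dy ∧ dw
Collecting like 3-forms: d(omega) = (-2*x + y) dx ∧ dy ∧ dw + (2*w) dx ∧ dy ∧ dz + (2*x + 2*y) dy ∧ dz ∧ dw.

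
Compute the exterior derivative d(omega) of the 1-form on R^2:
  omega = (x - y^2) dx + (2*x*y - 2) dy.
d(omega) = (4*y) dx ∧ dy

For a 1-form omega = sum_i f_i dx_i, the exterior derivative is
  d(omega) = sum_{i < j} (∂f_j/∂x_i - ∂f_i/∂x_j) dx_i ∧ dx_j.
  coefficient of dx ∧ dy: ∂f_2/∂x - ∂f_1/∂y = ∂(2*x*y - 2)/∂x - ∂(x - y^2)/∂y = 4*y
Assembling: d(omega) = (4*y) dx ∧ dy.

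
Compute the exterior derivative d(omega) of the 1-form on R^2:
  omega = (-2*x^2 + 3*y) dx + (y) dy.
d(omega) = (-3) dx ∧ dy

For a 1-form omega = sum_i f_i dx_i, the exterior derivative is
  d(omega) = sum_{i < j} (∂f_j/∂x_i - ∂f_i/∂x_j) dx_i ∧ dx_j.
  coefficient of dx ∧ dy: ∂f_2/∂x - ∂f_1/∂y = ∂(y)/∂x - ∂(-2*x^2 + 3*y)/∂y = -3
Assembling: d(omega) = (-3) dx ∧ dy.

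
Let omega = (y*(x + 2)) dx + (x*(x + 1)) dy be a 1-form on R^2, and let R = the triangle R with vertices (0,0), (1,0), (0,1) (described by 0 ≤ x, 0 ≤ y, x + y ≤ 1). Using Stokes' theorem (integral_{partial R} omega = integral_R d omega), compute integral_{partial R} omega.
integral_(partial R) omega = -1/3

Stokes: integral_partial_R omega = integral_R d omega with d omega = (∂Q/∂x - ∂P/∂y) dx ∧ dy.
  ∂Q/∂x = 2*x + 1
  ∂P/∂y = x + 2
  integrand = ∂Q/∂x - ∂P/∂y = x - 1.
Integrating over R: integral_0^1 integral_0^{1-x} (x - 1) dy dx = -1/3.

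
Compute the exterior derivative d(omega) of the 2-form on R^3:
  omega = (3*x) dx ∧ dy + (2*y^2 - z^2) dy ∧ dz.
d(omega) = 0

For a 2-form omega = sum_{i<j} g_{ij} dx_i ∧ dx_j, the exterior derivative is
  d(omega) = sum_{i<j} d(g_{ij}) ∧ dx_i ∧ dx_j = sum_{i<j, k} (∂g_{ij}/∂x_k) dx_k ∧ dx_i ∧ dx_j.
Expand each term, using dx_k ∧ dx_i ∧ dx_j = sgn(permutation) dx_{(a)} ∧ dx_{(b)} ∧ dx_{(c)} with (a < b < c) sorted:

Collecting like 3-forms: d(omega) = 0.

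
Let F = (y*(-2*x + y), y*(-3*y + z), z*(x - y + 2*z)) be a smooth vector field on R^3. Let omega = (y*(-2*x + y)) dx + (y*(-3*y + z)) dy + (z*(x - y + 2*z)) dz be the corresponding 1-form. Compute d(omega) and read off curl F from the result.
d(omega) = (-y - z) dy ∧ dz + (-z) dz ∧ dx + (2*x - 2*y) dx ∧ dy; curl F = (-y - z, -z, 2*x - 2*y)

d omega = sum_{i<j} (∂f_j/∂x_i - ∂f_i/∂x_j) dx_i ∧ dx_j. Under the identification (dy ∧ dz, dz ∧ dx, dx ∧ dy) ↔ (e_x, e_y, e_z), the coefficients are exactly the components of curl F. Compute:
  ∂R/∂y - ∂Q/∂z = (-z) - (y) = -y - z
  ∂P/∂z - ∂R/∂x = (0) - (z) = -z
  ∂Q/∂x - ∂P/∂y = (0) - (-2*x + 2*y) = 2*x - 2*y.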